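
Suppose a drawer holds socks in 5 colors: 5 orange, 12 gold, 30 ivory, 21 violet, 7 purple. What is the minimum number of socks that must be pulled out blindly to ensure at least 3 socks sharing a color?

11

The worst case takes 2 socks of each color without reaching 3 of any: 5 × 2 = 10.
The next sock must bring some color to 3, so 10 + 1 = 11.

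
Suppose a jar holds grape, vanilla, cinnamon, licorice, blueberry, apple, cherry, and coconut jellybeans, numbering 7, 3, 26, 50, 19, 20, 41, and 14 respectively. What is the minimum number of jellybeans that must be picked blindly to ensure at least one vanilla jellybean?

The worst case draws every non-vanilla jellybean first: 7 + 26 + 50 + 19 + 20 + 41 + 14 = 177.
The next draw is then forced to be vanilla, giving 177 + 1 = 178.

178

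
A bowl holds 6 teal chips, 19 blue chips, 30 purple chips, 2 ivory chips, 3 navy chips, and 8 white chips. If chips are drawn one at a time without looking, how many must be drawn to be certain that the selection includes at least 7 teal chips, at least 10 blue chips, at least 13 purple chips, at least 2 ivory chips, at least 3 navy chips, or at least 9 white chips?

39

The worst case stops just short of every target: 6 teal, 9 blue, 12 purple, 1 ivory, 2 navy, 8 white — 6 + 9 + 12 + 1 + 2 + 8 = 38 chips.
One more chip must push some color to its target, so 38 + 1 = 39.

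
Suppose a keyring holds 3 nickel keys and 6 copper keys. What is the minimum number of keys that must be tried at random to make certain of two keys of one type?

Treat the 2 types as pigeonholes.
The worst case takes 1 key of each type without reaching 2 of any: 2 × 1 = 2.
The next key must bring some type to 2, so 2 + 1 = 3.

3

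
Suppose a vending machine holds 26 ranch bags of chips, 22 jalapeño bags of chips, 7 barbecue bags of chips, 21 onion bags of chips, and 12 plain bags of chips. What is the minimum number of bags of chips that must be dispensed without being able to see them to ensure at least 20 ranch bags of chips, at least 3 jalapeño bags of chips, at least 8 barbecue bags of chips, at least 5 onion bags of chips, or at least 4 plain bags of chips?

Each of the 5 flavors has its own threshold; avoid all of them simultaneously.
The worst case stops just short of every target: 19 ranch, 2 jalapeño, 7 barbecue, 4 onion, 3 plain — 19 + 2 + 7 + 4 + 3 = 35 bags of chips.
One more bag of chips must push some flavor to its target, so 35 + 1 = 36.

36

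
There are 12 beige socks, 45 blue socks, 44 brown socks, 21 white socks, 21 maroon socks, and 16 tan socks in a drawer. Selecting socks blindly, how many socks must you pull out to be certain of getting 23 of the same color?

115

Treat the 6 colors as pigeonholes.
In the worst case we take at most 22 of each color, but all 12 beige, all 21 white, all 21 maroon, and all 16 tan (fewer than 22), giving 12 + 22 + 22 + 21 + 21 + 16 = 114.
One more sock then forces some color to 23, so 114 + 1 = 115.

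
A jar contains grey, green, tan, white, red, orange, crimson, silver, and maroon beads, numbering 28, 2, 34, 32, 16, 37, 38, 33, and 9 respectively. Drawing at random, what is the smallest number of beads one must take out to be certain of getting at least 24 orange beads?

To avoid orange beads as long as possible, exhaust the other 8 colors first.
The worst case draws every non-orange bead first: 28 + 2 + 34 + 32 + 16 + 38 + 33 + 9 = 192.
The next 24 draws are then forced to be orange, giving 192 + 24 = 216.

216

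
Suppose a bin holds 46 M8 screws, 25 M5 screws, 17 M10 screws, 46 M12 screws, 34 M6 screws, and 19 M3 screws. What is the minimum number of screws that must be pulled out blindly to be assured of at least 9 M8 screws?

150

The worst case draws every non-M8 screw first: 25 + 17 + 46 + 34 + 19 = 141.
The next 9 draws are then forced to be M8, giving 141 + 9 = 150.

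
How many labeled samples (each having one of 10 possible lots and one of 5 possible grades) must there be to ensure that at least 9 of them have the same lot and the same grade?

There are 10 × 5 = 50 (lot, grade) combinations acting as pigeonholes.
With 50 × 8 = 400 labeled samples we could place exactly 8 in each, with no (lot, grade) pair reaching 9.
One more forces some (lot, grade) pair to hold 9, so 400 + 1 = 401.

401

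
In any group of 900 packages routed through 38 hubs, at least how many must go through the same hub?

The 900 packages fall into 38 hubs.
If each of the 38 hubs held at most 23, the total would be at most 38 × 23 = 874 < 900, a contradiction.
So at least one holds ⌈900/38⌉ = 24.

24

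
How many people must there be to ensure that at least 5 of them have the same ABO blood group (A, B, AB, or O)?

There are 4 ABO blood groups acting as pigeonholes.
With 4 × 4 = 16 people we could place exactly 4 in each, with no class reaching 5.
One more forces some class to hold 5, so 16 + 1 = 17.

17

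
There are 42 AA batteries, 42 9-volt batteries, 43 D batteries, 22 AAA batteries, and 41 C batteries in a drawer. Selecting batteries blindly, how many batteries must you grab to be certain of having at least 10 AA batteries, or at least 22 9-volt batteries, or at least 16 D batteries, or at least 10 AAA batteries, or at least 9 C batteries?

63

The worst case stops just short of every target: 9 AA, 21 9-volt, 15 D, 9 AAA, 8 C — 9 + 21 + 15 + 9 + 8 = 62 batteries.
One more battery must push some type to its target, so 62 + 1 = 63.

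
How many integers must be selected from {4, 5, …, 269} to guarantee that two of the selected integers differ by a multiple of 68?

69

Group the integers by remainder mod 68; there are 68 residue classes, each nonempty in this range.
Choosing one from each class (68 integers) avoids any shared remainder.
One more choice must repeat a class, so two differ by a multiple of 68. Hence 68 + 1 = 69.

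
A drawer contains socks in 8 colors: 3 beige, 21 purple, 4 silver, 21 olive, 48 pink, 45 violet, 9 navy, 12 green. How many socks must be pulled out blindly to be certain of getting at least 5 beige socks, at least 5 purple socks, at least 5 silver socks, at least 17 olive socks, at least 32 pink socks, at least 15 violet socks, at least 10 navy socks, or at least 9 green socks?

90

The worst case stops just short of every target: all 3 beige, 4 purple, 4 silver, 16 olive, 31 pink, 14 violet, 9 navy, 8 green — 3 + 4 + 4 + 16 + 31 + 14 + 9 + 8 = 89 socks.
One more sock must push some color to its target, so 89 + 1 = 90.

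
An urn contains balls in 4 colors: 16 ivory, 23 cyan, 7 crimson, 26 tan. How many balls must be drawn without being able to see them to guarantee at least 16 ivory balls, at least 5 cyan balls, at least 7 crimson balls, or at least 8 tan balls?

The worst case stops just short of every target: 15 ivory, 4 cyan, 6 crimson, 7 tan — 15 + 4 + 6 + 7 = 32 balls.
One more ball must push some color to its target, so 32 + 1 = 33.

33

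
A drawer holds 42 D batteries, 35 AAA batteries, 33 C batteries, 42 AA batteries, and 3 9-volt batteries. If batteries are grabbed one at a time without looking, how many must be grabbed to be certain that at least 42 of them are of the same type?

Treat the 5 types as pigeonholes.
In the worst case we take at most 41 of each type, but all 35 AAA, all 33 C, and all 3 9-volt (fewer than 41), giving 41 + 35 + 33 + 41 + 3 = 153.
One more battery then forces some type to 42, so 153 + 1 = 154.

154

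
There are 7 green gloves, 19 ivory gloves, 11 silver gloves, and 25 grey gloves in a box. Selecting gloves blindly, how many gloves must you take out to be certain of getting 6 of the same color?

The worst case takes 5 gloves of each color without reaching 6 of any: 4 × 5 = 20.
The next glove must bring some color to 6, so 20 + 1 = 21.

21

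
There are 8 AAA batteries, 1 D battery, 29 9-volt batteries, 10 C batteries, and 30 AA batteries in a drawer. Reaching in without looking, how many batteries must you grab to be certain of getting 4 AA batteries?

52

The worst case draws every non-AA battery first: 8 + 1 + 29 + 10 = 48.
The next 4 draws are then forced to be AA, giving 48 + 4 = 52.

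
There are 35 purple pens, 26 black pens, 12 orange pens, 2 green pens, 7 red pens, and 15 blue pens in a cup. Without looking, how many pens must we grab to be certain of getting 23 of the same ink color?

In the worst case we take at most 22 of each ink color, but all 12 orange, all 2 green, all 7 red, and all 15 blue (fewer than 22), giving 22 + 22 + 12 + 2 + 7 + 15 = 80.
One more pen then forces some ink color to 23, so 80 + 1 = 81.

81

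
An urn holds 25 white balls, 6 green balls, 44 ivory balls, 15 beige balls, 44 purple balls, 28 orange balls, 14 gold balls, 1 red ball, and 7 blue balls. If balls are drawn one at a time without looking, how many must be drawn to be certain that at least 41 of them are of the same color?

177

In the worst case we take at most 40 of each color, but all 25 white, all 6 green, all 15 beige, all 28 orange, all 14 gold, all 1 red, and all 7 blue (fewer than 40), giving 25 + 6 + 40 + 15 + 40 + 28 + 14 + 1 + 7 = 176.
One more ball then forces some color to 41, so 176 + 1 = 177.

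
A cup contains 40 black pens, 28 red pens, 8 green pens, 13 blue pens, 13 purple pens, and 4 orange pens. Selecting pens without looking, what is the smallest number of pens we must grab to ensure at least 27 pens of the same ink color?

91

In the worst case we take at most 26 of each ink color, but all 8 green, all 13 blue, all 13 purple, and all 4 orange (fewer than 26), giving 26 + 26 + 8 + 13 + 13 + 4 = 90.
One more pen then forces some ink color to 27, so 90 + 1 = 91.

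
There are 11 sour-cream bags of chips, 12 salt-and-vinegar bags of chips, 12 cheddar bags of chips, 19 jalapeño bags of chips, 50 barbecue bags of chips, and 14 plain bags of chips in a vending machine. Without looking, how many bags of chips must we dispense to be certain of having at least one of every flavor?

The hardest flavor to obtain is sour-cream: we could draw every other bag of chips first — 118 − 11 = 107 bags of chips — without a single sour-cream one.
The next draw must be sour-cream, so 107 + 1 = 108.

108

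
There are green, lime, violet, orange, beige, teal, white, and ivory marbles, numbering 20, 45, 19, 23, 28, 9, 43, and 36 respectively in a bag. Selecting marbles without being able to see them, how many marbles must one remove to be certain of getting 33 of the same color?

196

In the worst case we take at most 32 of each color, but all 20 green, all 19 violet, all 23 orange, all 28 beige, and all 9 teal (fewer than 32), giving 20 + 32 + 19 + 23 + 28 + 9 + 32 + 32 = 195.
One more marble then forces some color to 33, so 195 + 1 = 196.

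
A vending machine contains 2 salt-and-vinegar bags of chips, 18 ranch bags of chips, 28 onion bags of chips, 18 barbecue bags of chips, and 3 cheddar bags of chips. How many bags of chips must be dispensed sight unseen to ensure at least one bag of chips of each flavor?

The hardest flavor to obtain is salt-and-vinegar: we could draw every other bag of chips first — 69 − 2 = 67 bags of chips — without a single salt-and-vinegar one.
The next draw must be salt-and-vinegar, so 67 + 1 = 68.

68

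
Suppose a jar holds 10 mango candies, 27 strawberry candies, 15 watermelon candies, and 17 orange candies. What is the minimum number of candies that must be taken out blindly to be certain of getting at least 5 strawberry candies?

47

The worst case draws every non-strawberry candy first: 10 + 15 + 17 = 42.
The next 5 draws are then forced to be strawberry, giving 42 + 5 = 47.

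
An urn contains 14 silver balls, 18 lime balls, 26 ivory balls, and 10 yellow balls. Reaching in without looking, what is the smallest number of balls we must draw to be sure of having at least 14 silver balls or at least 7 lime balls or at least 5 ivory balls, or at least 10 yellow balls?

33

The worst case stops just short of every target: 13 silver, 6 lime, 4 ivory, 9 yellow — 13 + 6 + 4 + 9 = 32 balls.
One more ball must push some color to its target, so 32 + 1 = 33.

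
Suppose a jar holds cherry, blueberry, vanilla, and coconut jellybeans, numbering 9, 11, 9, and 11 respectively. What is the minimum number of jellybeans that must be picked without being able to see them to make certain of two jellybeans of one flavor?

5

The worst case takes 1 jellybean of each flavor without reaching 2 of any: 4 × 1 = 4.
The next jellybean must bring some flavor to 2, so 4 + 1 = 5.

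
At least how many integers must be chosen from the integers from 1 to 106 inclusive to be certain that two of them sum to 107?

54

Partition {1, …, 106} into 53 pairs: {1,106}, {2,105}, …, {53,54}.
Choosing 53 integers — say the integers 1 through 53 — takes one from each pair and avoids the property.
Choosing 54 forces two into the same pair by pigeonhole, and those sum to 107. So 54.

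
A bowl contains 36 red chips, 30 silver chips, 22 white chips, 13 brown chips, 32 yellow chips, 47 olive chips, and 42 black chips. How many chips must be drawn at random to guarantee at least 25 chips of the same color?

In the worst case we take at most 24 of each color, but all 22 white and all 13 brown (fewer than 24), giving 24 + 24 + 22 + 13 + 24 + 24 + 24 = 155.
One more chip then forces some color to 25, so 155 + 1 = 156.

156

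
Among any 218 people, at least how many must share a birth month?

There are 12 months of the year, which serve as the pigeonholes.
If each of the 12 months of the year held at most 18, the total would be at most 12 × 18 = 216 < 218, a contradiction.
So at least one holds ⌈218/12⌉ = 19.

19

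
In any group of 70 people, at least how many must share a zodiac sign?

If each of the 12 zodiac signs held at most 5, the total would be at most 12 × 5 = 60 < 70, a contradiction.
So at least one holds ⌈70/12⌉ = 6.

6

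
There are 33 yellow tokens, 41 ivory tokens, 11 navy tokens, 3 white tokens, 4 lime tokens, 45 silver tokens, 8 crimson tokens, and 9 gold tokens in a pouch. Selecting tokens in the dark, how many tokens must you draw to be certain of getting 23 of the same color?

Treat the 8 colors as pigeonholes.
In the worst case we take at most 22 of each color, but all 11 navy, all 3 white, all 4 lime, all 8 crimson, and all 9 gold (fewer than 22), giving 22 + 22 + 11 + 3 + 4 + 22 + 8 + 9 = 101.
One more token then forces some color to 23, so 101 + 1 = 102.

102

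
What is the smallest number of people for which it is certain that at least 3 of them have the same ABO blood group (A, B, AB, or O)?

There are 4 ABO blood groups acting as pigeonholes.
With 4 × 2 = 8 people we could place exactly 2 in each, with no class reaching 3.
One more forces some class to hold 3, so 8 + 1 = 9.

9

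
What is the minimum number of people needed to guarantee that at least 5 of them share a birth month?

There are 12 months of the year acting as pigeonholes.
With 12 × 4 = 48 people we could place exactly 4 in each, with no class reaching 5.
One more forces some class to hold 5, so 48 + 1 = 49.

49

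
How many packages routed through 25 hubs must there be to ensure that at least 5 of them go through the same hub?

There are 25 hubs acting as pigeonholes.
With 25 × 4 = 100 packages we could place exactly 4 in each, with no class reaching 5.
One more forces some class to hold 5, so 100 + 1 = 101.

101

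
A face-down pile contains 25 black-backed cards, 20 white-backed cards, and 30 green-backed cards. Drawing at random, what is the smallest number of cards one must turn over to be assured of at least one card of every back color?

The hardest back color to obtain is white-backed: we could draw every other card first — 75 − 20 = 55 cards — without a single white-backed one.
The next draw must be white-backed, so 55 + 1 = 56.

56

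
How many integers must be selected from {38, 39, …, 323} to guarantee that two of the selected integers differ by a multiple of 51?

52

Use the pigeonhole principle on residue classes: group the integers by remainder mod 51; there are 51 residue classes, each nonempty in this range.
Choosing one from each class (51 integers) avoids any shared remainder.
One more choice must repeat a class, so two differ by a multiple of 51. Hence 51 + 1 = 52.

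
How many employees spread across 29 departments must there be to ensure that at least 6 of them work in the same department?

There are 29 departments acting as pigeonholes.
With 29 × 5 = 145 employees we could place exactly 5 in each, with no class reaching 6.
One more forces some class to hold 6, so 145 + 1 = 146.

146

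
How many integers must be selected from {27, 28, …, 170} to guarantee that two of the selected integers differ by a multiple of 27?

Use the pigeonhole principle on residue classes: group the integers by remainder mod 27; there are 27 residue classes, each nonempty in this range.
Choosing one from each class (27 integers) avoids any shared remainder.
One more choice must repeat a class, so two differ by a multiple of 27. Hence 27 + 1 = 28.

28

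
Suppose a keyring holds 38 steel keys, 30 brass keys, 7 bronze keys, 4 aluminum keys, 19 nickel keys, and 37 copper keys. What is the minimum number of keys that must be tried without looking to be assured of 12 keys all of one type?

Treat the 6 types as pigeonholes.
In the worst case we take at most 11 of each type, but all 7 bronze and all 4 aluminum (fewer than 11), giving 11 + 11 + 7 + 4 + 11 + 11 = 55.
One more key then forces some type to 12, so 55 + 1 = 56.

56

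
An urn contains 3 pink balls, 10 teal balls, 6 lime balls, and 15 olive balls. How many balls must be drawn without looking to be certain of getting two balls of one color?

5

The worst case takes 1 ball of each color without reaching 2 of any: 4 × 1 = 4.
The next ball must bring some color to 2, so 4 + 1 = 5.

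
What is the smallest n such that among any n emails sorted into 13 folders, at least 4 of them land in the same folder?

40

There are 13 folders acting as pigeonholes.
With 13 × 3 = 39 emails we could place exactly 3 in each, with no class reaching 4.
One more forces some class to hold 4, so 39 + 1 = 40.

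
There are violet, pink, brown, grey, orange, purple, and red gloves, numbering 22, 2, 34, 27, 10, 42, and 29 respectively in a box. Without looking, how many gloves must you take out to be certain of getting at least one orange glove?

157

The worst case draws every non-orange glove first: 22 + 2 + 34 + 27 + 42 + 29 = 156.
The next draw is then forced to be orange, giving 156 + 1 = 157.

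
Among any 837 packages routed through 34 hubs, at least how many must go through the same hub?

25

The 837 packages fall into 34 hubs.
If each of the 34 hubs held at most 24, the total would be at most 34 × 24 = 816 < 837, a contradiction.
So at least one holds ⌈837/34⌉ = 25.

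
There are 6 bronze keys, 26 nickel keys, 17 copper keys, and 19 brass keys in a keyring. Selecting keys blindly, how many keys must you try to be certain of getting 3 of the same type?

9

The worst case takes 2 keys of each type without reaching 3 of any: 4 × 2 = 8.
The next key must bring some type to 3, so 8 + 1 = 9.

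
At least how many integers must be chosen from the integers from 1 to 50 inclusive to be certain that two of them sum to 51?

26

Partition {1, …, 50} into 25 pairs: {1,50}, {2,49}, …, {25,26}.
Choosing 25 integers — say the integers 1 through 25 — takes one from each pair and avoids the property.
Choosing 26 forces two into the same pair by pigeonhole, and those sum to 51. So 26.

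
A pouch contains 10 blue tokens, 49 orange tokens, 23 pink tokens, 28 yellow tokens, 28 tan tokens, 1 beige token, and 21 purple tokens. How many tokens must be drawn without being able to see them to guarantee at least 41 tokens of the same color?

In the worst case we take at most 40 of each color, but all 10 blue, all 23 pink, all 28 yellow, all 28 tan, all 1 beige, and all 21 purple (fewer than 40), giving 10 + 40 + 23 + 28 + 28 + 1 + 21 = 151.
One more token then forces some color to 41, so 151 + 1 = 152.

152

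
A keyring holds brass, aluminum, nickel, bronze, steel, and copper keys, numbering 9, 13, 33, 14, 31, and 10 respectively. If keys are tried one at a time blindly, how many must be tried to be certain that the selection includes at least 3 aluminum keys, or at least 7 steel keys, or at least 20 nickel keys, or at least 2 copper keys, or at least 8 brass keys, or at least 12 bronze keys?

The worst case stops just short of every target: 7 brass, 2 aluminum, 19 nickel, 11 bronze, 6 steel, 1 copper — 7 + 2 + 19 + 11 + 6 + 1 = 46 keys.
One more key must push some type to its target, so 46 + 1 = 47.

47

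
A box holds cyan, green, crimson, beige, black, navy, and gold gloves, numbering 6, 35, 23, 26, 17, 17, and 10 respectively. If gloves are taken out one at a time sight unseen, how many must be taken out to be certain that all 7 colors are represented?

The hardest color to obtain is cyan: we could draw every other glove first — 134 − 6 = 128 gloves — without a single cyan one.
The next draw must be cyan, so 128 + 1 = 129.

129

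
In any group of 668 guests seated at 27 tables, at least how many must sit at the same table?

25

The 668 guests fall into 27 tables.
If each of the 27 tables held at most 24, the total would be at most 27 × 24 = 648 < 668, a contradiction.
So at least one holds ⌈668/27⌉ = 25.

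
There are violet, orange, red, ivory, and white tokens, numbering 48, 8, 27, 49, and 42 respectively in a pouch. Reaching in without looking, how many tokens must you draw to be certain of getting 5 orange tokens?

171

The worst case draws every non-orange token first: 48 + 27 + 49 + 42 = 166.
The next 5 draws are then forced to be orange, giving 166 + 5 = 171.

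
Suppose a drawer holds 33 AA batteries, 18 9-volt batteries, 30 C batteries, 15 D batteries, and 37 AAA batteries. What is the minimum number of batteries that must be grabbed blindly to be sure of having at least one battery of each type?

119

The hardest type to obtain is D: we could draw every other battery first — 133 − 15 = 118 batteries — without a single D one.
The next draw must be D, so 118 + 1 = 119.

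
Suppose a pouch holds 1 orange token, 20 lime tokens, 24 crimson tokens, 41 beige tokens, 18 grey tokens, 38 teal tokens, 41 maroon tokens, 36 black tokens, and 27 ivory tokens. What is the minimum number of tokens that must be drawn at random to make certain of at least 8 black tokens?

The worst case draws every non-black token first: 1 + 20 + 24 + 41 + 18 + 38 + 41 + 27 = 210.
The next 8 draws are then forced to be black, giving 210 + 8 = 218.

218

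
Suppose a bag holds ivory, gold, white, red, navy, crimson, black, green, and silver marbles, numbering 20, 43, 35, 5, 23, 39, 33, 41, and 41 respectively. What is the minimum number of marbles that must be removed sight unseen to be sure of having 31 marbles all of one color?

In the worst case we take at most 30 of each color, but all 20 ivory, all 5 red, and all 23 navy (fewer than 30), giving 20 + 30 + 30 + 5 + 23 + 30 + 30 + 30 + 30 = 228.
One more marble then forces some color to 31, so 228 + 1 = 229.

229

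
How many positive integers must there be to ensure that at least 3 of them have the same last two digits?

There are 100 possible two-digit endings acting as pigeonholes.
With 100 × 2 = 200 positive integers we could place exactly 2 in each, with no class reaching 3.
One more forces some class to hold 3, so 200 + 1 = 201.

201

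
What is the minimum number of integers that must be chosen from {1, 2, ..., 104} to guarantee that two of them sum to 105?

53

Partition {1, …, 104} into 52 pairs: {1,104}, {2,103}, …, {52,53}.
Choosing 52 integers — say the integers 1 through 52 — takes one from each pair and avoids the property.
Choosing 53 forces two into the same pair by pigeonhole, and those sum to 105. So 53.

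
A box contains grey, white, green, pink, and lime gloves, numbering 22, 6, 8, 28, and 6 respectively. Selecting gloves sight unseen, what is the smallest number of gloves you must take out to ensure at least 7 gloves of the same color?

31

The worst case takes 6 gloves of each color without reaching 7 of any: 5 × 6 = 30.
The next glove must bring some color to 7, so 30 + 1 = 31.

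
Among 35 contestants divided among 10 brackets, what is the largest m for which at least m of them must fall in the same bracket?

The 35 contestants fall into 10 brackets.
If each of the 10 brackets held at most 3, the total would be at most 10 × 3 = 30 < 35, a contradiction.
So at least one holds ⌈35/10⌉ = 4.

4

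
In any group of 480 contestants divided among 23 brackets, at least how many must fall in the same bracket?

21

If each of the 23 brackets held at most 20, the total would be at most 23 × 20 = 460 < 480, a contradiction.
So at least one holds ⌈480/23⌉ = 21.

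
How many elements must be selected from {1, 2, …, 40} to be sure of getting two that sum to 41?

Partition {1, …, 40} into 20 pairs: {1,40}, {2,39}, …, {20,21}.
Choosing 20 integers — say the integers 1 through 20 — takes one from each pair and avoids the property.
Choosing 21 forces two into the same pair by pigeonhole, and those sum to 41. So 21.

21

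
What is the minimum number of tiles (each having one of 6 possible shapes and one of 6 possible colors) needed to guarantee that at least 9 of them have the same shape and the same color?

289

There are 6 × 6 = 36 (shape, color) combinations acting as pigeonholes.
With 36 × 8 = 288 tiles we could place exactly 8 in each, with no (shape, color) pair reaching 9.
One more forces some (shape, color) pair to hold 9, so 288 + 1 = 289.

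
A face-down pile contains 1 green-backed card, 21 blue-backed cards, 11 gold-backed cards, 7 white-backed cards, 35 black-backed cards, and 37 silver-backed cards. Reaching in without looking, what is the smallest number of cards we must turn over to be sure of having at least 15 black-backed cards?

92

To avoid black-backed cards as long as possible, exhaust the other 5 back colors first.
The worst case draws every non-black-backed card first: 1 + 21 + 11 + 7 + 37 = 77.
The next 15 draws are then forced to be black-backed, giving 77 + 15 = 92.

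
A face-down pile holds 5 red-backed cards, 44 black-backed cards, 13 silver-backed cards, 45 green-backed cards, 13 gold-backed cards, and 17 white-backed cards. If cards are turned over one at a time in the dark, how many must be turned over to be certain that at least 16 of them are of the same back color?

77

Treat the 6 back colors as pigeonholes.
In the worst case we take at most 15 of each back color, but all 5 red-backed, all 13 silver-backed, and all 13 gold-backed (fewer than 15), giving 5 + 15 + 13 + 15 + 13 + 15 = 76.
One more card then forces some back color to 16, so 76 + 1 = 77.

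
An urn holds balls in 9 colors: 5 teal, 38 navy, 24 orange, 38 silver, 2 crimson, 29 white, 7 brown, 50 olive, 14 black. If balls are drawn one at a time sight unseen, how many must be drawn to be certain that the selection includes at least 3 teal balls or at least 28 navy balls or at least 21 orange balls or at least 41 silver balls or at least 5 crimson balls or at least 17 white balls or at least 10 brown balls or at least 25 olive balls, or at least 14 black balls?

The worst case stops just short of every target: 2 teal, 27 navy, 20 orange, all 38 silver, all 2 crimson, 16 white, all 7 brown, 24 olive, 13 black — 2 + 27 + 20 + 38 + 2 + 16 + 7 + 24 + 13 = 149 balls.
One more ball must push some color to its target, so 149 + 1 = 150.

150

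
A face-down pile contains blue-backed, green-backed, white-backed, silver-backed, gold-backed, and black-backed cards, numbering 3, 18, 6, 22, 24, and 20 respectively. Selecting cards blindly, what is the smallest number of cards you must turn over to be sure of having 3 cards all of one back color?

13

The worst case takes 2 cards of each back color without reaching 3 of any: 6 × 2 = 12.
The next card must bring some back color to 3, so 12 + 1 = 13.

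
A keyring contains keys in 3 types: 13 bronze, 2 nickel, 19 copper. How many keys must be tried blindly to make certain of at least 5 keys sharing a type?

11

In the worst case we take at most 4 of each type, but all 2 nickel (fewer than 4), giving 4 + 2 + 4 = 10.
One more key then forces some type to 5, so 10 + 1 = 11.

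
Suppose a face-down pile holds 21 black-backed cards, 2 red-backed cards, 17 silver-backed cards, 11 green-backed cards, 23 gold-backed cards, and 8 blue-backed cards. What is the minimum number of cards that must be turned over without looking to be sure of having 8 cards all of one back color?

38

In the worst case we take at most 7 of each back color, but all 2 red-backed (fewer than 7), giving 7 + 2 + 7 + 7 + 7 + 7 = 37.
One more card then forces some back color to 8, so 37 + 1 = 38.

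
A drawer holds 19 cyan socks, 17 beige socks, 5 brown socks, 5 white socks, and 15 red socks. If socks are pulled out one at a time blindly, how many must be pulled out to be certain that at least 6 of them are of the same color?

The worst case takes 5 socks of each color without reaching 6 of any: 5 × 5 = 25.
The next sock must bring some color to 6, so 25 + 1 = 26.

26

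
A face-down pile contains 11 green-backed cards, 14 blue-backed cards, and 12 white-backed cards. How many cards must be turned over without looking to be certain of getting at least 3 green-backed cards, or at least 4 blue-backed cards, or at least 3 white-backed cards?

8

The worst case stops just short of every target: 2 green-backed, 3 blue-backed, 2 white-backed — 2 + 3 + 2 = 7 cards.
One more card must push some back color to its target, so 7 + 1 = 8.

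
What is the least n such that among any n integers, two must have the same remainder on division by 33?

Two integers differ by a multiple of 33 exactly when they share a remainder mod 33.
There are 33 residue classes mod 33, so 33 integers can all lie in distinct classes.
One more integer must repeat a residue, giving a difference divisible by 33. So n = 33 + 1 = 34.

34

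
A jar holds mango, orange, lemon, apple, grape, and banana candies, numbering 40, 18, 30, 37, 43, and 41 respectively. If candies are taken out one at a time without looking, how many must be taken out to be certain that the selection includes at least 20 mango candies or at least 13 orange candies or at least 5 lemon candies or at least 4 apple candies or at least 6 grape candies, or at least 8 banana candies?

Each of the 6 flavors has its own threshold; avoid all of them simultaneously.
The worst case stops just short of every target: 19 mango, 12 orange, 4 lemon, 3 apple, 5 grape, 7 banana — 19 + 12 + 4 + 3 + 5 + 7 = 50 candies.
One more candy must push some flavor to its target, so 50 + 1 = 51.

51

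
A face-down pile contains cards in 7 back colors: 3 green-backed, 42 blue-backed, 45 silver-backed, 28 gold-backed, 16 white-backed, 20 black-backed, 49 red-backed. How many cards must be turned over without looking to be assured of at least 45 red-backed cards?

199

The worst case draws every non-red-backed card first: 3 + 42 + 45 + 28 + 16 + 20 = 154.
The next 45 draws are then forced to be red-backed, giving 154 + 45 = 199.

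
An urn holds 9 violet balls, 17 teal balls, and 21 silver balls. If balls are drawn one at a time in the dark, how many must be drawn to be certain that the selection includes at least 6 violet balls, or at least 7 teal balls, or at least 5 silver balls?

16

The worst case stops just short of every target: 5 violet, 6 teal, 4 silver — 5 + 6 + 4 = 15 balls.
One more ball must push some color to its target, so 15 + 1 = 16.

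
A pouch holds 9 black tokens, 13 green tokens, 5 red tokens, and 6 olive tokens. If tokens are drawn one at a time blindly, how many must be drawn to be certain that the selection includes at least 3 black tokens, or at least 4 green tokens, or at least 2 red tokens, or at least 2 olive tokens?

Each of the 4 colors has its own threshold; avoid all of them simultaneously.
The worst case stops just short of every target: 2 black, 3 green, 1 red, 1 olive — 2 + 3 + 1 + 1 = 7 tokens.
One more token must push some color to its target, so 7 + 1 = 8.

8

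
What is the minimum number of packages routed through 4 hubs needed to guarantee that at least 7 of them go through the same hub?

25

There are 4 hubs acting as pigeonholes.
With 4 × 6 = 24 packages we could place exactly 6 in each, with no class reaching 7.
One more forces some class to hold 7, so 24 + 1 = 25.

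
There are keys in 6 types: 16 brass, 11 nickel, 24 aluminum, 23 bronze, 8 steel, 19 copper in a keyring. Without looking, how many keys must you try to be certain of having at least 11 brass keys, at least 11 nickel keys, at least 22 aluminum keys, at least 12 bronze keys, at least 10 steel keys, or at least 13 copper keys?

73

Each of the 6 types has its own threshold; avoid all of them simultaneously.
The worst case stops just short of every target: 10 brass, 10 nickel, 21 aluminum, 11 bronze, all 8 steel, 12 copper — 10 + 10 + 21 + 11 + 8 + 12 = 72 keys.
One more key must push some type to its target, so 72 + 1 = 73.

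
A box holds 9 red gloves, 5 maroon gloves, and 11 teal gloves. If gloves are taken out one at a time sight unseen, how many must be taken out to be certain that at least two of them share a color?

4

The worst case takes 1 glove of each color without reaching 2 of any: 3 × 1 = 3.
The next glove must bring some color to 2, so 3 + 1 = 4.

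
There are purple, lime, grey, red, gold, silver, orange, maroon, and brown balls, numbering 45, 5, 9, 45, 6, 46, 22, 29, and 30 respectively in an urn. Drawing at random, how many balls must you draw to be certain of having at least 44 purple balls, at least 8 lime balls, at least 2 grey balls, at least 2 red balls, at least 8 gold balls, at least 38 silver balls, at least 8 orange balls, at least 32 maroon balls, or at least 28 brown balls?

The worst case stops just short of every target: 43 purple, all 5 lime, 1 grey, 1 red, all 6 gold, 37 silver, 7 orange, all 29 maroon, 27 brown — 43 + 5 + 1 + 1 + 6 + 37 + 7 + 29 + 27 = 156 balls.
One more ball must push some color to its target, so 156 + 1 = 157.

157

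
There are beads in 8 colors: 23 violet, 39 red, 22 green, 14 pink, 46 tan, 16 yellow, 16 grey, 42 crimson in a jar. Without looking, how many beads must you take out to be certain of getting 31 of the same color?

In the worst case we take at most 30 of each color, but all 23 violet, all 22 green, all 14 pink, all 16 yellow, and all 16 grey (fewer than 30), giving 23 + 30 + 22 + 14 + 30 + 16 + 16 + 30 = 181.
One more bead then forces some color to 31, so 181 + 1 = 182.

182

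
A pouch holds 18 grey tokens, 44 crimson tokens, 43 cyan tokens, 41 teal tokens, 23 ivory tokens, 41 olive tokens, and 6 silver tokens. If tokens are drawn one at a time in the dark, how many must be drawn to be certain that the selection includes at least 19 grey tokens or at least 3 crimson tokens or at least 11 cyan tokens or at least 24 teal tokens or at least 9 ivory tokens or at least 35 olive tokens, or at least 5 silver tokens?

The worst case stops just short of every target: 18 grey, 2 crimson, 10 cyan, 23 teal, 8 ivory, 34 olive, 4 silver — 18 + 2 + 10 + 23 + 8 + 34 + 4 = 99 tokens.
One more token must push some color to its target, so 99 + 1 = 100.

100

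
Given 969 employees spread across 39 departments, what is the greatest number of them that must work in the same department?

The 969 employees fall into 39 departments.
If each of the 39 departments held at most 24, the total would be at most 39 × 24 = 936 < 969, a contradiction.
So at least one holds ⌈969/39⌉ = 25.

25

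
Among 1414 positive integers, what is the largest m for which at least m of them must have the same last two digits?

There are 100 possible two-digit endings, which serve as the pigeonholes.
If each of the 100 possible two-digit endings held at most 14, the total would be at most 100 × 14 = 1400 < 1414, a contradiction.
So at least one holds ⌈1414/100⌉ = 15.

15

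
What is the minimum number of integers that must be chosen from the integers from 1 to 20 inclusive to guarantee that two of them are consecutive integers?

Partition {1, …, 20} into 10 pairs: {1,2}, {3,4}, …, {19,20}.
Choosing 10 integers — say the 10 even numbers 2, 4, …, 20 — takes one from each pair and avoids the property.
Choosing 11 forces two into the same pair by pigeonhole, and those are consecutive. So 11.

11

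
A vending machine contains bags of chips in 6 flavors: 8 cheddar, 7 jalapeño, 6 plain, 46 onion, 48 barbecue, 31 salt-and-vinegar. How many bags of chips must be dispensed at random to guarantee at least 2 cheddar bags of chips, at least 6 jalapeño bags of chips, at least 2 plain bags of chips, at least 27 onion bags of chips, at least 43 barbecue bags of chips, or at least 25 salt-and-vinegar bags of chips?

100

Each of the 6 flavors has its own threshold; avoid all of them simultaneously.
The worst case stops just short of every target: 1 cheddar, 5 jalapeño, 1 plain, 26 onion, 42 barbecue, 24 salt-and-vinegar — 1 + 5 + 1 + 26 + 42 + 24 = 99 bags of chips.
One more bag of chips must push some flavor to its target, so 99 + 1 = 100.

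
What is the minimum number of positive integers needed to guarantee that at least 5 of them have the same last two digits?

401

There are 100 possible two-digit endings acting as pigeonholes.
With 100 × 4 = 400 positive integers we could place exactly 4 in each, with no class reaching 5.
One more forces some class to hold 5, so 400 + 1 = 401.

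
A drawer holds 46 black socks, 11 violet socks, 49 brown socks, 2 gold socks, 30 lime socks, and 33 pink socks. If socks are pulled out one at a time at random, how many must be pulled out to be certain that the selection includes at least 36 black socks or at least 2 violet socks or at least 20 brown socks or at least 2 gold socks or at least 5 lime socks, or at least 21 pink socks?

81

Each of the 6 colors has its own threshold; avoid all of them simultaneously.
The worst case stops just short of every target: 35 black, 1 violet, 19 brown, 1 gold, 4 lime, 20 pink — 35 + 1 + 19 + 1 + 4 + 20 = 80 socks.
One more sock must push some color to its target, so 80 + 1 = 81.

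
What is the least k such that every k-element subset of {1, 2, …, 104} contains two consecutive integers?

Partition {1, …, 104} into 52 pairs: {1,2}, {3,4}, …, {103,104}.
Choosing 52 integers — say the 52 even numbers 2, 4, …, 104 — takes one from each pair and avoids the property.
Choosing 53 forces two into the same pair by pigeonhole, and those are consecutive. So 53.

53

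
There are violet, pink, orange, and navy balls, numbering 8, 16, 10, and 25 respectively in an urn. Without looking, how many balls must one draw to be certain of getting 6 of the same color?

Treat the 4 colors as pigeonholes.
The worst case takes 5 balls of each color without reaching 6 of any: 4 × 5 = 20.
The next ball must bring some color to 6, so 20 + 1 = 21.

21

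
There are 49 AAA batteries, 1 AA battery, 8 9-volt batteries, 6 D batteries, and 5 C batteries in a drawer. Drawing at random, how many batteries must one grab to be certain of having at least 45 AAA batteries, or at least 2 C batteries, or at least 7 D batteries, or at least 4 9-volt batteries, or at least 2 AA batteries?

56

The worst case stops just short of every target: 44 AAA, 1 AA, 3 9-volt, 6 D, 1 C — 44 + 1 + 3 + 6 + 1 = 55 batteries.
One more battery must push some type to its target, so 55 + 1 = 56.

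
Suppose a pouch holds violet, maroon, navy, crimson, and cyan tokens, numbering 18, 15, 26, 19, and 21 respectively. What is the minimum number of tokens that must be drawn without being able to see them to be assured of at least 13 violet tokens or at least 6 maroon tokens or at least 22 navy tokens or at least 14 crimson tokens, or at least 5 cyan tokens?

The worst case stops just short of every target: 12 violet, 5 maroon, 21 navy, 13 crimson, 4 cyan — 12 + 5 + 21 + 13 + 4 = 55 tokens.
One more token must push some color to its target, so 55 + 1 = 56.

56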